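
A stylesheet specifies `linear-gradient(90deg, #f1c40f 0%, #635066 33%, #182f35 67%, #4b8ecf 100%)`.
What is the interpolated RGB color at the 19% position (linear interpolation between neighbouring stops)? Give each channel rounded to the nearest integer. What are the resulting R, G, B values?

19% lies between the 0% and 33% stops, so the local fraction is t = (19 − 0)/(33 − 0) = 19/33 ≈ 0.5758.
#f1c40f → (241, 196, 15); #635066 → (99, 80, 102).
R = 241 + 0.5758 × (99 − 241) = 159.236 → 159
G = 196 + 0.5758 × (80 − 196) = 129.207 → 129
B = 15 + 0.5758 × (102 − 15) = 65.095 → 65

(159, 129, 65)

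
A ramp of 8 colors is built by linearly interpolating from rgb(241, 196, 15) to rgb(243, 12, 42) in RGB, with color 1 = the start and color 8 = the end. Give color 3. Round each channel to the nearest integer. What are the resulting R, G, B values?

(242, 143, 23)

With 8 swatches and endpoints inclusive, swatch 3 sits at t = (3 − 1)/(8 − 1) = 2/7 ≈ 0.2857.
R = 241 + 0.2857 × (243 − 241) = 241.571 → 242
G = 196 + 0.2857 × (12 − 196) = 143.431 → 143
B = 15 + 0.2857 × (42 − 15) = 22.714 → 23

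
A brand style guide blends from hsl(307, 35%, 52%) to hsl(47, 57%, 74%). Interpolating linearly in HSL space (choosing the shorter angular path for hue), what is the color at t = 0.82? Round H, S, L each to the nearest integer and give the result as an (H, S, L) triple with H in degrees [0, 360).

Hue: 47 − 307 = -260°, but |-260| > 180 so the shorter arc goes the other way: Δh = -260 + 360 = 100°.
H = 307 + 0.82 × (100) = 389 → 389 → 389 mod 360 = 29°
S = 35 + 0.82 × (57 − 35) = 53.04 → 53%
L = 52 + 0.82 × (74 − 52) = 70.04 → 70%

(29, 53, 70)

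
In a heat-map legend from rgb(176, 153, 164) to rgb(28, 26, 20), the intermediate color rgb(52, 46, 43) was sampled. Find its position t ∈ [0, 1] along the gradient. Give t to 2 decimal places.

0.84

Invert the lerp on the R channel (largest span, 148): t = (52 − 176) / (28 − 176) = -124/-148 = 0.83784.
Check on G: (46 − 153)/(26 − 153) = 0.8425 ✓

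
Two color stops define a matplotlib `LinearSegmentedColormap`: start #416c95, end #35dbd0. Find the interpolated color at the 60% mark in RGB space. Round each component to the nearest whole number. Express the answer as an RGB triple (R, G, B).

(58, 175, 184)

#416c95 → (65, 108, 149); #35dbd0 → (53, 219, 208).
60% corresponds to t = 0.6.
R = 65 + 0.6 × (53 − 65) = 65 + 0.6 × -12 = 57.8 → 58
G = 108 + 0.6 × (219 − 108) = 108 + 0.6 × 111 = 174.6 → 175
B = 149 + 0.6 × (208 − 149) = 149 + 0.6 × 59 = 184.4 → 184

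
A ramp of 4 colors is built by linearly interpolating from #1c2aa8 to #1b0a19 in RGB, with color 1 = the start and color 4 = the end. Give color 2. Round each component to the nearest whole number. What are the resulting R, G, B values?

(28, 31, 120)

With 4 swatches and endpoints inclusive, swatch 2 sits at t = (2 − 1)/(4 − 1) = 1/3 ≈ 0.3333.
#1c2aa8 → (28, 42, 168); #1b0a19 → (27, 10, 25).
R = 28 + 0.3333 × (27 − 28) = 27.667 → 28
G = 42 + 0.3333 × (10 − 42) = 31.334 → 31
B = 168 + 0.3333 × (25 − 168) = 120.338 → 120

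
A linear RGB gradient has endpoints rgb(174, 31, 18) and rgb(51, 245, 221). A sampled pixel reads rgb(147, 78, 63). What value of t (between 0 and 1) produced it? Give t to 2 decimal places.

0.22

Invert the lerp on the G channel (largest span, 214): t = (78 − 31) / (245 − 31) = 47/214 = 0.21963.
Check on R: (147 − 174)/(51 − 174) = 0.2195 ✓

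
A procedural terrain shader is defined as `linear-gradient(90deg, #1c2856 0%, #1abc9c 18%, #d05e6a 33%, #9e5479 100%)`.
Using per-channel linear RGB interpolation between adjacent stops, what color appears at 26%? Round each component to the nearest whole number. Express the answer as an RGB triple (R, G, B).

26% lies between the 18% and 33% stops, so the local fraction is t = (26 − 18)/(33 − 18) = 8/15 ≈ 0.5333.
#1abc9c → (26, 188, 156); #d05e6a → (208, 94, 106).
R = 26 + 0.5333 × (208 − 26) = 123.061 → 123
G = 188 + 0.5333 × (94 − 188) = 137.87 → 138
B = 156 + 0.5333 × (106 − 156) = 129.335 → 129

(123, 138, 129)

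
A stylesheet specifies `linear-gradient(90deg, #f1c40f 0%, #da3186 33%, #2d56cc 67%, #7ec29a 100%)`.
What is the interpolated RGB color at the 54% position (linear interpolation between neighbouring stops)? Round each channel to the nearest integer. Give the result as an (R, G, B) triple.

(111, 72, 177)

54% lies between the 33% and 67% stops, so the local fraction is t = (54 − 33)/(67 − 33) = 21/34 ≈ 0.6176.
#da3186 → (218, 49, 134); #2d56cc → (45, 86, 204).
R = 218 + 0.6176 × (45 − 218) = 111.155 → 111
G = 49 + 0.6176 × (86 − 49) = 71.851 → 72
B = 134 + 0.6176 × (204 − 134) = 177.232 → 177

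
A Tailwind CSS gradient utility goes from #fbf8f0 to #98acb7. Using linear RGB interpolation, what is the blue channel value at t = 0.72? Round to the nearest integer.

199

B₁ = 240 (from #fbf8f0), B₂ = 183 (from #98acb7).
B = 240 + 0.72 × (183 − 240) = 198.96 → 199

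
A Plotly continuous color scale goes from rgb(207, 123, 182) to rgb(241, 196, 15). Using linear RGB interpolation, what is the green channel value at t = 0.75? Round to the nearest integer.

178

G = 123 + 0.75 × (196 − 123) = 177.75 → 178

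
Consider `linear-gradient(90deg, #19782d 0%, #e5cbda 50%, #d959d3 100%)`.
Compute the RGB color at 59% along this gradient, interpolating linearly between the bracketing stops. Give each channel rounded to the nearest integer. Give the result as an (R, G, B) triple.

59% lies between the 50% and 100% stops, so the local fraction is t = (59 − 50)/(100 − 50) = 9/50 ≈ 0.18.
#e5cbda → (229, 203, 218); #d959d3 → (217, 89, 211).
R = 229 + 0.18 × (217 − 229) = 226.84 → 227
G = 203 + 0.18 × (89 − 203) = 182.48 → 182
B = 218 + 0.18 × (211 − 218) = 216.74 → 217

(227, 182, 217)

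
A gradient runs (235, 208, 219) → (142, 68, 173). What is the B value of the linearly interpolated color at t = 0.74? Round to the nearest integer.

185

B = 219 + 0.74 × (173 − 219) = 184.96 → 185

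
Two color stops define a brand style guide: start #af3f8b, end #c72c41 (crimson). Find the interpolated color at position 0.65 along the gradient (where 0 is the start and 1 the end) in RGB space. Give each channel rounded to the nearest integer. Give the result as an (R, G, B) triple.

(191, 51, 91)

#af3f8b → (175, 63, 139); #c72c41 → (199, 44, 65).
R = 175 + 0.65 × (199 − 175) = 175 + 0.65 × 24 = 190.6 → 191
G = 63 + 0.65 × (44 − 63) = 63 + 0.65 × -19 = 50.65 → 51
B = 139 + 0.65 × (65 − 139) = 139 + 0.65 × -74 = 90.9 → 91
So the blended color is (191, 51, 91), about #bf335b.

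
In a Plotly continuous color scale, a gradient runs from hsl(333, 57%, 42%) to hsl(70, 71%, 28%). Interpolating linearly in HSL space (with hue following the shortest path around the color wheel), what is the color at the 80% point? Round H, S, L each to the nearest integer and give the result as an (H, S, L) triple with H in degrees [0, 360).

Hue: 70 − 333 = -263°, but |-263| > 180 so the shorter arc goes the other way: Δh = -263 + 360 = 97°.
H = 333 + 0.8 × (97) = 410.6 → 411 → 411 mod 360 = 51°
S = 57 + 0.8 × (71 − 57) = 68.2 → 68%
L = 42 + 0.8 × (28 − 42) = 30.8 → 31%

(51, 68, 31)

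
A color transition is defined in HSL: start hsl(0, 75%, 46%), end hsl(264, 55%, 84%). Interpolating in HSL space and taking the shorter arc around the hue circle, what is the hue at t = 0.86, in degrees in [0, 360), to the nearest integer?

277

Hue: 264 − 0 = 264°, but |264| > 180 so the shorter arc goes the other way: Δh = 264 − 360 = -96°.
H = 0 + 0.86 × (-96) = -82.56 → -83 → -83 mod 360 = 277°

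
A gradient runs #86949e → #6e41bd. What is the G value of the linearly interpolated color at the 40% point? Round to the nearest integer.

G₁ = 148 (from #86949e), G₂ = 65 (from #6e41bd).
G = 148 + 0.4 × (65 − 148) = 114.8 → 115

115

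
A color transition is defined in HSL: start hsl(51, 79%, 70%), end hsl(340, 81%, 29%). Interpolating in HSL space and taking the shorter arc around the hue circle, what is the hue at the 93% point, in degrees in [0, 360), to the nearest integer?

345

Hue: 340 − 51 = 289°, but |289| > 180 so the shorter arc goes the other way: Δh = 289 − 360 = -71°.
H = 51 + 0.93 × (-71) = -15.03 → -15 → -15 mod 360 = 345°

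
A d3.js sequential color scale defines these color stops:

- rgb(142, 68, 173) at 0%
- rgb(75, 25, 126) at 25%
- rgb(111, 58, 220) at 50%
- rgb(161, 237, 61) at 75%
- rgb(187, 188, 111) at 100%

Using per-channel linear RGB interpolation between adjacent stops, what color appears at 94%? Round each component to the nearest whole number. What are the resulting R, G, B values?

(181, 200, 99)

94% lies between the 75% and 100% stops, so the local fraction is t = (94 − 75)/(100 − 75) = 19/25 ≈ 0.76.
R = 161 + 0.76 × (187 − 161) = 180.76 → 181
G = 237 + 0.76 × (188 − 237) = 199.76 → 200
B = 61 + 0.76 × (111 − 61) = 99 → 99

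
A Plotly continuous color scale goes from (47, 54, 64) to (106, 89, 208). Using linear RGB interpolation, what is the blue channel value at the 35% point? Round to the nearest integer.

114

B = 64 + 0.35 × (208 − 64) = 114.4 → 114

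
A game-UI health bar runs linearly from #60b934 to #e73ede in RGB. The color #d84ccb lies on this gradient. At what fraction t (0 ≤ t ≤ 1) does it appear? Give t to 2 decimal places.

0.89

Invert the lerp on the B channel (largest span, 170): t = (203 − 52) / (222 − 52) = 151/170 = 0.88824.
Check on R: (216 − 96)/(231 − 96) = 0.8889 ✓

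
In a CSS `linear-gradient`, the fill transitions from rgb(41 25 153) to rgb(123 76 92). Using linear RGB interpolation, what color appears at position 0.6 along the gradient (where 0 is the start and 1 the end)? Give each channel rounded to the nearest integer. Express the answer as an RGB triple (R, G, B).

R = 41 + 0.6 × (123 − 41) = 41 + 0.6 × 82 = 90.2 → 90
G = 25 + 0.6 × (76 − 25) = 25 + 0.6 × 51 = 55.6 → 56
B = 153 + 0.6 × (92 − 153) = 153 + 0.6 × -61 = 116.4 → 116
So the blended color is (90, 56, 116), about #5a3874.

(90, 56, 116)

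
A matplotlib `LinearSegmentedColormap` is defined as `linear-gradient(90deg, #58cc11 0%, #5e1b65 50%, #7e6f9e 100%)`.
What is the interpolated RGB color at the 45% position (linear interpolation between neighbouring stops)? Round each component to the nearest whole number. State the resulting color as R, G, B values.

(93, 45, 93)

45% lies between the 0% and 50% stops, so the local fraction is t = (45 − 0)/(50 − 0) = 45/50 ≈ 0.9.
#58cc11 → (88, 204, 17); #5e1b65 → (94, 27, 101).
R = 88 + 0.9 × (94 − 88) = 93.4 → 93
G = 204 + 0.9 × (27 − 204) = 44.7 → 45
B = 17 + 0.9 × (101 − 17) = 92.6 → 93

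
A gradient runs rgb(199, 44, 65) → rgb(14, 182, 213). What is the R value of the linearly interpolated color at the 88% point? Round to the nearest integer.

R = 199 + 0.88 × (14 − 199) = 36.2 → 36

36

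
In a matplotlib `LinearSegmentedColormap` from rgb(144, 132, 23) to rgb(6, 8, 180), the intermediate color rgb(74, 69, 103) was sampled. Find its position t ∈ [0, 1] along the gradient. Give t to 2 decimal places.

0.51

Invert the lerp on the B channel (largest span, 157): t = (103 − 23) / (180 − 23) = 80/157 = 0.50955.
Check on R: (74 − 144)/(6 − 144) = 0.5072 ✓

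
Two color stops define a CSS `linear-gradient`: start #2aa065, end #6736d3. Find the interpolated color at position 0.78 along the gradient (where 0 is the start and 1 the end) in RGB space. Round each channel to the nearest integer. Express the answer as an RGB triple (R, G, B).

(90, 77, 187)

#2aa065 → (42, 160, 101); #6736d3 → (103, 54, 211).
R = 42 + 0.78 × (103 − 42) = 42 + 0.78 × 61 = 89.58 → 90
G = 160 + 0.78 × (54 − 160) = 160 + 0.78 × -106 = 77.32 → 77
B = 101 + 0.78 × (211 − 101) = 101 + 0.78 × 110 = 186.8 → 187
So the blended color is (90, 77, 187), about #5a4dbb.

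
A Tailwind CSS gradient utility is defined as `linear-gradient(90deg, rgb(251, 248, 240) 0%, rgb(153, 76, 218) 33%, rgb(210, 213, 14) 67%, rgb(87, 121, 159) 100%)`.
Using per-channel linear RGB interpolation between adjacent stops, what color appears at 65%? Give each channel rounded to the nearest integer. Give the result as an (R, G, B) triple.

65% lies between the 33% and 67% stops, so the local fraction is t = (65 − 33)/(67 − 33) = 32/34 ≈ 0.9412.
R = 153 + 0.9412 × (210 − 153) = 206.648 → 207
G = 76 + 0.9412 × (213 − 76) = 204.944 → 205
B = 218 + 0.9412 × (14 − 218) = 25.995 → 26

(207, 205, 26)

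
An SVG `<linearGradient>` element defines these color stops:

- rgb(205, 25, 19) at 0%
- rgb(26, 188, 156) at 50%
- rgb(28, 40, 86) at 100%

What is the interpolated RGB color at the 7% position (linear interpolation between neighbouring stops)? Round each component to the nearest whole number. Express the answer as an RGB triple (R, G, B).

7% lies between the 0% and 50% stops, so the local fraction is t = (7 − 0)/(50 − 0) = 7/50 ≈ 0.14.
R = 205 + 0.14 × (26 − 205) = 179.94 → 180
G = 25 + 0.14 × (188 − 25) = 47.82 → 48
B = 19 + 0.14 × (156 − 19) = 38.18 → 38

(180, 48, 38)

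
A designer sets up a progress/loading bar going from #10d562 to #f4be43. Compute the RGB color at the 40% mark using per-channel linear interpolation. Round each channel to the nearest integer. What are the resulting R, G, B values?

#10d562 → (16, 213, 98); #f4be43 → (244, 190, 67).
40% corresponds to t = 0.4.
R = 16 + 0.4 × (244 − 16) = 16 + 0.4 × 228 = 107.2 → 107
G = 213 + 0.4 × (190 − 213) = 213 + 0.4 × -23 = 203.8 → 204
B = 98 + 0.4 × (67 − 98) = 98 + 0.4 × -31 = 85.6 → 86
So the blended color is (107, 204, 86), about #6bcc56.

(107, 204, 86)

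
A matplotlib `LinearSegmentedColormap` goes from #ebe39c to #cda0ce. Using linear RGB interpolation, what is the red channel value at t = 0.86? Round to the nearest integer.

209

R₁ = 235 (from #ebe39c), R₂ = 205 (from #cda0ce).
R = 235 + 0.86 × (205 − 235) = 209.2 → 209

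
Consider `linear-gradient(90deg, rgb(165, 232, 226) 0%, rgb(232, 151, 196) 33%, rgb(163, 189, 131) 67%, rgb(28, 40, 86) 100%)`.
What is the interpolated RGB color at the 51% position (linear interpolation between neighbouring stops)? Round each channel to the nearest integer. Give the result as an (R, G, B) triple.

(195, 171, 162)

51% lies between the 33% and 67% stops, so the local fraction is t = (51 − 33)/(67 − 33) = 18/34 ≈ 0.5294.
R = 232 + 0.5294 × (163 − 232) = 195.471 → 195
G = 151 + 0.5294 × (189 − 151) = 171.117 → 171
B = 196 + 0.5294 × (131 − 196) = 161.589 → 162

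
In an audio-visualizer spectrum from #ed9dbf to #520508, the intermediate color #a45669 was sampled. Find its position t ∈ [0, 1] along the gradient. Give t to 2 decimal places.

0.47

Invert the lerp on the B channel (largest span, 183): t = (105 − 191) / (8 − 191) = -86/-183 = 0.46995.
Check on R: (164 − 237)/(82 − 237) = 0.471 ✓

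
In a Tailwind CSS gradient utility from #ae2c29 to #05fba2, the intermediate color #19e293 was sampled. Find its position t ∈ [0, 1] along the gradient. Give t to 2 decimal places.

Invert the lerp on the G channel (largest span, 207): t = (226 − 44) / (251 − 44) = 182/207 = 0.87923.
Check on R: (25 − 174)/(5 − 174) = 0.8817 ✓

0.88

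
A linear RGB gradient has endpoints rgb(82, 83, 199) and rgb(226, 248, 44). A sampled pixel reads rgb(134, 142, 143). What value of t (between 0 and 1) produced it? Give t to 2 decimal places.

0.36

Invert the lerp on the G channel (largest span, 165): t = (142 − 83) / (248 − 83) = 59/165 = 0.35758.
Check on R: (134 − 82)/(226 − 82) = 0.3611 ✓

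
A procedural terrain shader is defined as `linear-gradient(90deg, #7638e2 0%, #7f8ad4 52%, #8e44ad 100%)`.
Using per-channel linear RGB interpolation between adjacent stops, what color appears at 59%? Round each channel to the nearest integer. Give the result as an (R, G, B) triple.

59% lies between the 52% and 100% stops, so the local fraction is t = (59 − 52)/(100 − 52) = 7/48 ≈ 0.1458.
#7f8ad4 → (127, 138, 212); #8e44ad → (142, 68, 173).
R = 127 + 0.1458 × (142 − 127) = 129.187 → 129
G = 138 + 0.1458 × (68 − 138) = 127.794 → 128
B = 212 + 0.1458 × (173 − 212) = 206.314 → 206

(129, 128, 206)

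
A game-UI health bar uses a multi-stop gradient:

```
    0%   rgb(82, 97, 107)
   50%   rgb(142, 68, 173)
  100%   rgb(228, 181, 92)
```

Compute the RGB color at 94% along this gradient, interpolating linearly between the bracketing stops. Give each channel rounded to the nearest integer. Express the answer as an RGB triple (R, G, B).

94% lies between the 50% and 100% stops, so the local fraction is t = (94 − 50)/(100 − 50) = 44/50 ≈ 0.88.
R = 142 + 0.88 × (228 − 142) = 217.68 → 218
G = 68 + 0.88 × (181 − 68) = 167.44 → 167
B = 173 + 0.88 × (92 − 173) = 101.72 → 102

(218, 167, 102)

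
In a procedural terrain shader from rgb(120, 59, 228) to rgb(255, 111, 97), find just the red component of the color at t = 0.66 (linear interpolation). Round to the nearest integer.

R = 120 + 0.66 × (255 − 120) = 209.1 → 209

209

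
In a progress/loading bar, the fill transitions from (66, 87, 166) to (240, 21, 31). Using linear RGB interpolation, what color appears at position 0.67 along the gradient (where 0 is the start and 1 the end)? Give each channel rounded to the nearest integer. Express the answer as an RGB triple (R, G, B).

(183, 43, 76)

R = 66 + 0.67 × (240 − 66) = 66 + 0.67 × 174 = 182.58 → 183
G = 87 + 0.67 × (21 − 87) = 87 + 0.67 × -66 = 42.78 → 43
B = 166 + 0.67 × (31 − 166) = 166 + 0.67 × -135 = 75.55 → 76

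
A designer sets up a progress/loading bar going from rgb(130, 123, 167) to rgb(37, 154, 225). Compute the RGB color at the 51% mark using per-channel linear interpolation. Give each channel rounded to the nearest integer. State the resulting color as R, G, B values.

(83, 139, 197)

51% corresponds to t = 0.51.
R = 130 + 0.51 × (37 − 130) = 130 + 0.51 × -93 = 82.57 → 83
G = 123 + 0.51 × (154 − 123) = 123 + 0.51 × 31 = 138.81 → 139
B = 167 + 0.51 × (225 − 167) = 167 + 0.51 × 58 = 196.58 → 197
So the blended color is (83, 139, 197), about #538bc5.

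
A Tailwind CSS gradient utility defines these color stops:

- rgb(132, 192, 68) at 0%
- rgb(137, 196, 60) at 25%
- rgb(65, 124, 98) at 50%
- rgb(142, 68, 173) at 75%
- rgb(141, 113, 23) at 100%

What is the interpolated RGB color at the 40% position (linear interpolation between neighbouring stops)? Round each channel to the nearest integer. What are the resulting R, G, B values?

40% lies between the 25% and 50% stops, so the local fraction is t = (40 − 25)/(50 − 25) = 15/25 ≈ 0.6.
R = 137 + 0.6 × (65 − 137) = 93.8 → 94
G = 196 + 0.6 × (124 − 196) = 152.8 → 153
B = 60 + 0.6 × (98 − 60) = 82.8 → 83

(94, 153, 83)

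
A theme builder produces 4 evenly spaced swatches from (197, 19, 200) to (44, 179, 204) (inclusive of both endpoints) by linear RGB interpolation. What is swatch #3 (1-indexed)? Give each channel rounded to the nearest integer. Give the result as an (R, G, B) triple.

With 4 swatches and endpoints inclusive, swatch 3 sits at t = (3 − 1)/(4 − 1) = 2/3 ≈ 0.6667.
R = 197 + 0.6667 × (44 − 197) = 94.995 → 95
G = 19 + 0.6667 × (179 − 19) = 125.672 → 126
B = 200 + 0.6667 × (204 − 200) = 202.667 → 203

(95, 126, 203)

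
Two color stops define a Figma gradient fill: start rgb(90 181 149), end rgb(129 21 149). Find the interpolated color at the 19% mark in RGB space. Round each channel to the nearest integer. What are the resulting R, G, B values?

(97, 151, 149)

19% corresponds to t = 0.19.
R = 90 + 0.19 × (129 − 90) = 90 + 0.19 × 39 = 97.41 → 97
G = 181 + 0.19 × (21 − 181) = 181 + 0.19 × -160 = 150.6 → 151
B = 149 + 0.19 × (149 − 149) = 149 + 0.19 × 0 = 149 → 149
So the blended color is (97, 151, 149), about #619795.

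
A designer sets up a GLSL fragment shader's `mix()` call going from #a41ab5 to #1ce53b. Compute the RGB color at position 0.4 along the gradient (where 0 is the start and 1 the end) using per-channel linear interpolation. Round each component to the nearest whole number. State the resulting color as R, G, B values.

#a41ab5 → (164, 26, 181); #1ce53b → (28, 229, 59).
R = 164 + 0.4 × (28 − 164) = 164 + 0.4 × -136 = 109.6 → 110
G = 26 + 0.4 × (229 − 26) = 26 + 0.4 × 203 = 107.2 → 107
B = 181 + 0.4 × (59 − 181) = 181 + 0.4 × -122 = 132.2 → 132
So the blended color is (110, 107, 132), about #6e6b84.

(110, 107, 132)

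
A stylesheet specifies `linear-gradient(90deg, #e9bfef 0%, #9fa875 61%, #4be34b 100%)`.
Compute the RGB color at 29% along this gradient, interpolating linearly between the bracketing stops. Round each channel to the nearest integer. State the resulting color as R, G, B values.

29% lies between the 0% and 61% stops, so the local fraction is t = (29 − 0)/(61 − 0) = 29/61 ≈ 0.4754.
#e9bfef → (233, 191, 239); #9fa875 → (159, 168, 117).
R = 233 + 0.4754 × (159 − 233) = 197.82 → 198
G = 191 + 0.4754 × (168 − 191) = 180.066 → 180
B = 239 + 0.4754 × (117 − 239) = 181.001 → 181

(198, 180, 181)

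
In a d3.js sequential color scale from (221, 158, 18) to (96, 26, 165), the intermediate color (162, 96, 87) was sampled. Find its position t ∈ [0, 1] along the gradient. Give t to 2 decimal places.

Invert the lerp on the B channel (largest span, 147): t = (87 − 18) / (165 − 18) = 69/147 = 0.46939.
Check on R: (162 − 221)/(96 − 221) = 0.472 ✓

0.47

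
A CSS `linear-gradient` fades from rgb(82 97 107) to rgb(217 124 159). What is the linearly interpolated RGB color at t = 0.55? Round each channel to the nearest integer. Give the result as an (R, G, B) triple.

(156, 112, 136)

R = 82 + 0.55 × (217 − 82) = 82 + 0.55 × 135 = 156.25 → 156
G = 97 + 0.55 × (124 − 97) = 97 + 0.55 × 27 = 111.85 → 112
B = 107 + 0.55 × (159 − 107) = 107 + 0.55 × 52 = 135.6 → 136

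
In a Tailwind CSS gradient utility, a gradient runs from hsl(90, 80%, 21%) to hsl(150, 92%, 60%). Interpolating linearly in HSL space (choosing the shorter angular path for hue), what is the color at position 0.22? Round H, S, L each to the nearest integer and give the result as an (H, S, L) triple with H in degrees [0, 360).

(103, 83, 30)

Hue arc: Δh = 150 − 90 = 60° (|Δh| ≤ 180, already the shorter path).
H = 90 + 0.22 × (60) = 103.2 → 103°
S = 80 + 0.22 × (92 − 80) = 82.64 → 83%
L = 21 + 0.22 × (60 − 21) = 29.58 → 30%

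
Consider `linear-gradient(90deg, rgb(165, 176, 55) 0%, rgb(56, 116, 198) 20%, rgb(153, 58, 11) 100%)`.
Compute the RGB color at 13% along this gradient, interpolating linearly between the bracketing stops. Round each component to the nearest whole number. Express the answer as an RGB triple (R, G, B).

(94, 137, 148)

13% lies between the 0% and 20% stops, so the local fraction is t = (13 − 0)/(20 − 0) = 13/20 ≈ 0.65.
R = 165 + 0.65 × (56 − 165) = 94.15 → 94
G = 176 + 0.65 × (116 − 176) = 137 → 137
B = 55 + 0.65 × (198 − 55) = 147.95 → 148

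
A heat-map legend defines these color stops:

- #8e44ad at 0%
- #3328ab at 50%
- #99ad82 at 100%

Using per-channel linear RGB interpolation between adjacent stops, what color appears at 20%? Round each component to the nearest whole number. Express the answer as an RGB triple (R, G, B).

20% lies between the 0% and 50% stops, so the local fraction is t = (20 − 0)/(50 − 0) = 20/50 ≈ 0.4.
#8e44ad → (142, 68, 173); #3328ab → (51, 40, 171).
R = 142 + 0.4 × (51 − 142) = 105.6 → 106
G = 68 + 0.4 × (40 − 68) = 56.8 → 57
B = 173 + 0.4 × (171 − 173) = 172.2 → 172

(106, 57, 172)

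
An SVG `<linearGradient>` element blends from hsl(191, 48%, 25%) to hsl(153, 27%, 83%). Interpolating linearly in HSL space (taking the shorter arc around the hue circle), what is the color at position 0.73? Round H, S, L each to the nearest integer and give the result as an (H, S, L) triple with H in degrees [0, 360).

(163, 33, 67)

Hue arc: Δh = 153 − 191 = -38° (|Δh| ≤ 180, already the shorter path).
H = 191 + 0.73 × (-38) = 163.26 → 163°
S = 48 + 0.73 × (27 − 48) = 32.67 → 33%
L = 25 + 0.73 × (83 − 25) = 67.34 → 67%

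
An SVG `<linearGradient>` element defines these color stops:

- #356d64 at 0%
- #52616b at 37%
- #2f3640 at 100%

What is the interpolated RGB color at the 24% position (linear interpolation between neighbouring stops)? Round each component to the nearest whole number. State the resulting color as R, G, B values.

24% lies between the 0% and 37% stops, so the local fraction is t = (24 − 0)/(37 − 0) = 24/37 ≈ 0.6486.
#356d64 → (53, 109, 100); #52616b → (82, 97, 107).
R = 53 + 0.6486 × (82 − 53) = 71.809 → 72
G = 109 + 0.6486 × (97 − 109) = 101.217 → 101
B = 100 + 0.6486 × (107 − 100) = 104.54 → 105

(72, 101, 105)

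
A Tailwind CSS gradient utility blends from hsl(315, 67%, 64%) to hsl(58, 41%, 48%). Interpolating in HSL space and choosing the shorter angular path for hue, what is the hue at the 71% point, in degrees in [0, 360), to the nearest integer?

Hue: 58 − 315 = -257°, but |-257| > 180 so the shorter arc goes the other way: Δh = -257 + 360 = 103°.
H = 315 + 0.71 × (103) = 388.13 → 388 → 388 mod 360 = 28°

28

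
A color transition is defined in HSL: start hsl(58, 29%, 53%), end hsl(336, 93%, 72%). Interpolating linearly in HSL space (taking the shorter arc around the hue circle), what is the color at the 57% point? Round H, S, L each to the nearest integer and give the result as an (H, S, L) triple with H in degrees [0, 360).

Hue: 336 − 58 = 278°, but |278| > 180 so the shorter arc goes the other way: Δh = 278 − 360 = -82°.
H = 58 + 0.57 × (-82) = 11.26 → 11°
S = 29 + 0.57 × (93 − 29) = 65.48 → 65%
L = 53 + 0.57 × (72 − 53) = 63.83 → 64%

(11, 65, 64)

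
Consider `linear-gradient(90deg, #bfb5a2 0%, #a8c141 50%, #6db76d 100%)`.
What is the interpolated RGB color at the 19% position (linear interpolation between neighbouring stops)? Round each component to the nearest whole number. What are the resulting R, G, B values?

19% lies between the 0% and 50% stops, so the local fraction is t = (19 − 0)/(50 − 0) = 19/50 ≈ 0.38.
#bfb5a2 → (191, 181, 162); #a8c141 → (168, 193, 65).
R = 191 + 0.38 × (168 − 191) = 182.26 → 182
G = 181 + 0.38 × (193 − 181) = 185.56 → 186
B = 162 + 0.38 × (65 − 162) = 125.14 → 125

(182, 186, 125)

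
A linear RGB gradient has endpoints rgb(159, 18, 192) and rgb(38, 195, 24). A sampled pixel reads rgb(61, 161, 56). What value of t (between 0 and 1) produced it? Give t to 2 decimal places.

Invert the lerp on the G channel (largest span, 177): t = (161 − 18) / (195 − 18) = 143/177 = 0.80791.
Check on R: (61 − 159)/(38 − 159) = 0.8099 ✓

0.81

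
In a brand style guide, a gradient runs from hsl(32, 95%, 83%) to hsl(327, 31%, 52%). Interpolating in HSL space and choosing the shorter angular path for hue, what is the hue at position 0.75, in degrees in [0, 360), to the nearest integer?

Hue: 327 − 32 = 295°, but |295| > 180 so the shorter arc goes the other way: Δh = 295 − 360 = -65°.
H = 32 + 0.75 × (-65) = -16.75 → -17 → -17 mod 360 = 343°

343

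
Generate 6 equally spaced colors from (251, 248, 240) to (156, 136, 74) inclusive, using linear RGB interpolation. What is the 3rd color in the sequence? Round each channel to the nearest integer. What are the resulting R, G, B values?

With 6 swatches and endpoints inclusive, swatch 3 sits at t = (3 − 1)/(6 − 1) = 2/5 ≈ 0.4.
R = 251 + 0.4 × (156 − 251) = 213 → 213
G = 248 + 0.4 × (136 − 248) = 203.2 → 203
B = 240 + 0.4 × (74 − 240) = 173.6 → 174

(213, 203, 174)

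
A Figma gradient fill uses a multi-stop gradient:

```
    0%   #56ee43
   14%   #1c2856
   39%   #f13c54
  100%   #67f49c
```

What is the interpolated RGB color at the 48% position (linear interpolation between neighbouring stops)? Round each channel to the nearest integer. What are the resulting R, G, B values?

48% lies between the 39% and 100% stops, so the local fraction is t = (48 − 39)/(100 − 39) = 9/61 ≈ 0.1475.
#f13c54 → (241, 60, 84); #67f49c → (103, 244, 156).
R = 241 + 0.1475 × (103 − 241) = 220.645 → 221
G = 60 + 0.1475 × (244 − 60) = 87.14 → 87
B = 84 + 0.1475 × (156 − 84) = 94.62 → 95

(221, 87, 95)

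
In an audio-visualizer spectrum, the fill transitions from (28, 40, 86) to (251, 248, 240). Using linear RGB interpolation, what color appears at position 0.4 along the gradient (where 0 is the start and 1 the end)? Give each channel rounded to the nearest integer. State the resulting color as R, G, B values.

(117, 123, 148)

R = 28 + 0.4 × (251 − 28) = 28 + 0.4 × 223 = 117.2 → 117
G = 40 + 0.4 × (248 − 40) = 40 + 0.4 × 208 = 123.2 → 123
B = 86 + 0.4 × (240 − 86) = 86 + 0.4 × 154 = 147.6 → 148
So the blended color is (117, 123, 148), about #757b94.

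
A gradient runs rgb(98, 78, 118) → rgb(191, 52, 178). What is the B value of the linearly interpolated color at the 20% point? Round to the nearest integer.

B = 118 + 0.2 × (178 − 118) = 130 → 130

130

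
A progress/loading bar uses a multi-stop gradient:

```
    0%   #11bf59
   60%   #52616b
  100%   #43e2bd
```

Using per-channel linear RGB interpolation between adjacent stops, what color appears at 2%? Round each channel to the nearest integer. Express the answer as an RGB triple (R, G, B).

(19, 188, 90)

2% lies between the 0% and 60% stops, so the local fraction is t = (2 − 0)/(60 − 0) = 2/60 ≈ 0.0333.
#11bf59 → (17, 191, 89); #52616b → (82, 97, 107).
R = 17 + 0.0333 × (82 − 17) = 19.165 → 19
G = 191 + 0.0333 × (97 − 191) = 187.87 → 188
B = 89 + 0.0333 × (107 − 89) = 89.599 → 90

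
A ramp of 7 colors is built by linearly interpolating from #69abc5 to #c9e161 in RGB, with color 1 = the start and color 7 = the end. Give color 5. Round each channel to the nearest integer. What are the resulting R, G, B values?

With 7 swatches and endpoints inclusive, swatch 5 sits at t = (5 − 1)/(7 − 1) = 4/6 ≈ 0.6667.
#69abc5 → (105, 171, 197); #c9e161 → (201, 225, 97).
R = 105 + 0.6667 × (201 − 105) = 169.003 → 169
G = 171 + 0.6667 × (225 − 171) = 207.002 → 207
B = 197 + 0.6667 × (97 − 197) = 130.33 → 130

(169, 207, 130)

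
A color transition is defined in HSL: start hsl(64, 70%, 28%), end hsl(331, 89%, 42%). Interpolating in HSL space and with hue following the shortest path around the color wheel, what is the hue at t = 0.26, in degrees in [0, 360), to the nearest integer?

40

Hue: 331 − 64 = 267°, but |267| > 180 so the shorter arc goes the other way: Δh = 267 − 360 = -93°.
H = 64 + 0.26 × (-93) = 39.82 → 40°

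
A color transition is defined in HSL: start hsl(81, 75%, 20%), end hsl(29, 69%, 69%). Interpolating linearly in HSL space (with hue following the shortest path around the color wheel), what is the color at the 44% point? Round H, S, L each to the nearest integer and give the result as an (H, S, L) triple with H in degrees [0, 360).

Hue arc: Δh = 29 − 81 = -52° (|Δh| ≤ 180, already the shorter path).
H = 81 + 0.44 × (-52) = 58.12 → 58°
S = 75 + 0.44 × (69 − 75) = 72.36 → 72%
L = 20 + 0.44 × (69 − 20) = 41.56 → 42%

(58, 72, 42)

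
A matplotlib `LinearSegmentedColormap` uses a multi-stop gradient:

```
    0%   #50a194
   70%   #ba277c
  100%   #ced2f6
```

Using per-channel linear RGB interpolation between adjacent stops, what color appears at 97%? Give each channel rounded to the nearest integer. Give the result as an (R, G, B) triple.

(204, 193, 234)

97% lies between the 70% and 100% stops, so the local fraction is t = (97 − 70)/(100 − 70) = 27/30 ≈ 0.9.
#ba277c → (186, 39, 124); #ced2f6 → (206, 210, 246).
R = 186 + 0.9 × (206 − 186) = 204 → 204
G = 39 + 0.9 × (210 − 39) = 192.9 → 193
B = 124 + 0.9 × (246 − 124) = 233.8 → 234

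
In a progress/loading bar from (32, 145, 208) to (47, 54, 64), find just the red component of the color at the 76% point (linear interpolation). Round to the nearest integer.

R = 32 + 0.76 × (47 − 32) = 43.4 → 43

43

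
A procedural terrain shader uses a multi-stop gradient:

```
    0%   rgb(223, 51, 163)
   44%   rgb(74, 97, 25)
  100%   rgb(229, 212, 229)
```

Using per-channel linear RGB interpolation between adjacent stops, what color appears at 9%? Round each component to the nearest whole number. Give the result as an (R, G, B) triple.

(193, 60, 135)

9% lies between the 0% and 44% stops, so the local fraction is t = (9 − 0)/(44 − 0) = 9/44 ≈ 0.2045.
R = 223 + 0.2045 × (74 − 223) = 192.53 → 193
G = 51 + 0.2045 × (97 − 51) = 60.407 → 60
B = 163 + 0.2045 × (25 − 163) = 134.779 → 135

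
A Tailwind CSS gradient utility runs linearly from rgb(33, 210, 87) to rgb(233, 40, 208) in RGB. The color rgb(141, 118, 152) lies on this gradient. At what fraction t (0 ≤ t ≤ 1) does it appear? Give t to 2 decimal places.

Invert the lerp on the R channel (largest span, 200): t = (141 − 33) / (233 − 33) = 108/200 = 0.54.
Check on G: (118 − 210)/(40 − 210) = 0.5412 ✓

0.54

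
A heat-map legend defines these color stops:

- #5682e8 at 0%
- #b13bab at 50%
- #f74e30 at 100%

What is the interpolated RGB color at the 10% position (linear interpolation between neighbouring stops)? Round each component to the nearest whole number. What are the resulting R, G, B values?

10% lies between the 0% and 50% stops, so the local fraction is t = (10 − 0)/(50 − 0) = 10/50 ≈ 0.2.
#5682e8 → (86, 130, 232); #b13bab → (177, 59, 171).
R = 86 + 0.2 × (177 − 86) = 104.2 → 104
G = 130 + 0.2 × (59 − 130) = 115.8 → 116
B = 232 + 0.2 × (171 − 232) = 219.8 → 220

(104, 116, 220)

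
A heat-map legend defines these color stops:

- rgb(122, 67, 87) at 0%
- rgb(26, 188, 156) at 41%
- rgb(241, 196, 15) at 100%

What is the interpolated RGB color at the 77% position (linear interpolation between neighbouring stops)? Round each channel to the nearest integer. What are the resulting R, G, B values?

77% lies between the 41% and 100% stops, so the local fraction is t = (77 − 41)/(100 − 41) = 36/59 ≈ 0.6102.
R = 26 + 0.6102 × (241 − 26) = 157.193 → 157
G = 188 + 0.6102 × (196 − 188) = 192.882 → 193
B = 156 + 0.6102 × (15 − 156) = 69.962 → 70

(157, 193, 70)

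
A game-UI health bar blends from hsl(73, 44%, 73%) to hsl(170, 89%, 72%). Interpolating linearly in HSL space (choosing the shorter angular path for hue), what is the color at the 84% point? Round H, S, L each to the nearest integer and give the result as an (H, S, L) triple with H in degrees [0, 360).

Hue arc: Δh = 170 − 73 = 97° (|Δh| ≤ 180, already the shorter path).
H = 73 + 0.84 × (97) = 154.48 → 154°
S = 44 + 0.84 × (89 − 44) = 81.8 → 82%
L = 73 + 0.84 × (72 − 73) = 72.16 → 72%

(154, 82, 72)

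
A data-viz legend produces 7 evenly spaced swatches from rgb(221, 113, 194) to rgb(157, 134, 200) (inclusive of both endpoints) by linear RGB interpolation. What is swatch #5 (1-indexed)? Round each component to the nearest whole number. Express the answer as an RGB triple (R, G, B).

(178, 127, 198)

With 7 swatches and endpoints inclusive, swatch 5 sits at t = (5 − 1)/(7 − 1) = 4/6 ≈ 0.6667.
R = 221 + 0.6667 × (157 − 221) = 178.331 → 178
G = 113 + 0.6667 × (134 − 113) = 127.001 → 127
B = 194 + 0.6667 × (200 − 194) = 198 → 198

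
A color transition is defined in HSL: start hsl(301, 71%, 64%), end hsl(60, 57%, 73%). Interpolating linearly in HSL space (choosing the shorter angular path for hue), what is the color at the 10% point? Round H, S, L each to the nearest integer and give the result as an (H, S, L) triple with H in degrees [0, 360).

Hue: 60 − 301 = -241°, but |-241| > 180 so the shorter arc goes the other way: Δh = -241 + 360 = 119°.
H = 301 + 0.1 × (119) = 312.9 → 313°
S = 71 + 0.1 × (57 − 71) = 69.6 → 70%
L = 64 + 0.1 × (73 − 64) = 64.9 → 65%

(313, 70, 65)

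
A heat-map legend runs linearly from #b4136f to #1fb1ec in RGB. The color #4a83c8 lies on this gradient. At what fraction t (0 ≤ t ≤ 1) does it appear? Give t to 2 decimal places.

0.71

Invert the lerp on the G channel (largest span, 158): t = (131 − 19) / (177 − 19) = 112/158 = 0.70886.
Check on R: (74 − 180)/(31 − 180) = 0.7114 ✓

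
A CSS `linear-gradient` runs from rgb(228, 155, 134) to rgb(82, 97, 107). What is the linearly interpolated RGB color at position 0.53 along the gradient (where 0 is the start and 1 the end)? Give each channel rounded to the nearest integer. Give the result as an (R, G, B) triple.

R = 228 + 0.53 × (82 − 228) = 228 + 0.53 × -146 = 150.62 → 151
G = 155 + 0.53 × (97 − 155) = 155 + 0.53 × -58 = 124.26 → 124
B = 134 + 0.53 × (107 − 134) = 134 + 0.53 × -27 = 119.69 → 120

(151, 124, 120)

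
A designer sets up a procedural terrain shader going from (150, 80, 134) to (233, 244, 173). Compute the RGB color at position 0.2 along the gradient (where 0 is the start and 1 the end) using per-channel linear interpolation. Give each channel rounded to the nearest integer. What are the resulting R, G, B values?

R = 150 + 0.2 × (233 − 150) = 150 + 0.2 × 83 = 166.6 → 167
G = 80 + 0.2 × (244 − 80) = 80 + 0.2 × 164 = 112.8 → 113
B = 134 + 0.2 × (173 − 134) = 134 + 0.2 × 39 = 141.8 → 142
So the blended color is (167, 113, 142), about #a7718e.

(167, 113, 142)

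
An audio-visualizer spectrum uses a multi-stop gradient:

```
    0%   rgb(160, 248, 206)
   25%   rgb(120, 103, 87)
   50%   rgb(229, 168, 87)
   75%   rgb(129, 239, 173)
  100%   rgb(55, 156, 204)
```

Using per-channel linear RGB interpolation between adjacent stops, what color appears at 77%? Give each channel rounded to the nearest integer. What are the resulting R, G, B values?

77% lies between the 75% and 100% stops, so the local fraction is t = (77 − 75)/(100 − 75) = 2/25 ≈ 0.08.
R = 129 + 0.08 × (55 − 129) = 123.08 → 123
G = 239 + 0.08 × (156 − 239) = 232.36 → 232
B = 173 + 0.08 × (204 − 173) = 175.48 → 175

(123, 232, 175)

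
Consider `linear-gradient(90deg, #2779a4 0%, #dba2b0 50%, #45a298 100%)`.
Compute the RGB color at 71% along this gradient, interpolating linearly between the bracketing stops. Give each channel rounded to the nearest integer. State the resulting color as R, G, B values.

71% lies between the 50% and 100% stops, so the local fraction is t = (71 − 50)/(100 − 50) = 21/50 ≈ 0.42.
#dba2b0 → (219, 162, 176); #45a298 → (69, 162, 152).
R = 219 + 0.42 × (69 − 219) = 156 → 156
G = 162 + 0.42 × (162 − 162) = 162 → 162
B = 176 + 0.42 × (152 − 176) = 165.92 → 166

(156, 162, 166)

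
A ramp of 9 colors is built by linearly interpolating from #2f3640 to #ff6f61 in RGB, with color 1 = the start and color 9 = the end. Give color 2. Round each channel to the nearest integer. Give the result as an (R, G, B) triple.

(73, 61, 68)

With 9 swatches and endpoints inclusive, swatch 2 sits at t = (2 − 1)/(9 − 1) = 1/8 ≈ 0.125.
#2f3640 → (47, 54, 64); #ff6f61 → (255, 111, 97).
R = 47 + 0.125 × (255 − 47) = 73 → 73
G = 54 + 0.125 × (111 − 54) = 61.125 → 61
B = 64 + 0.125 × (97 − 64) = 68.125 → 68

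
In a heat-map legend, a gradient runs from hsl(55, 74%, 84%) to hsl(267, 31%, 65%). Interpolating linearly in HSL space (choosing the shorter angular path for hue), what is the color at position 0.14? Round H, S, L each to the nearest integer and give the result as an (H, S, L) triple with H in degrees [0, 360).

Hue: 267 − 55 = 212°, but |212| > 180 so the shorter arc goes the other way: Δh = 212 − 360 = -148°.
H = 55 + 0.14 × (-148) = 34.28 → 34°
S = 74 + 0.14 × (31 − 74) = 67.98 → 68%
L = 84 + 0.14 × (65 − 84) = 81.34 → 81%

(34, 68, 81)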